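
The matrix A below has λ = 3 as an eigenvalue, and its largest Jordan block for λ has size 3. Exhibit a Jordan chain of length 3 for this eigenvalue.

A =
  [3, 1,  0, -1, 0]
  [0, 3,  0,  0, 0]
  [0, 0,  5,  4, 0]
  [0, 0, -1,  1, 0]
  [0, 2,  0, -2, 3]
A Jordan chain for λ = 3 of length 3:
v_1 = (1, 0, 0, 0, 2)ᵀ
v_2 = (0, 0, 2, -1, 0)ᵀ
v_3 = (0, 0, 1, 0, 0)ᵀ

Let N = A − (3)·I. We want v_3 with N^3 v_3 = 0 but N^2 v_3 ≠ 0; then v_{j-1} := N · v_j for j = 3, …, 2.

Pick v_3 = (0, 0, 1, 0, 0)ᵀ.
Then v_2 = N · v_3 = (0, 0, 2, -1, 0)ᵀ.
Then v_1 = N · v_2 = (1, 0, 0, 0, 2)ᵀ.

Sanity check: (A − (3)·I) v_1 = (0, 0, 0, 0, 0)ᵀ = 0. ✓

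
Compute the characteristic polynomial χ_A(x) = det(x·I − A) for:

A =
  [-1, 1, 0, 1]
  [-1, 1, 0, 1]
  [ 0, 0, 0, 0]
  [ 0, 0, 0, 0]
x^4

Expanding det(x·I − A) (e.g. by cofactor expansion or by noting that A is similar to its Jordan form J, which has the same characteristic polynomial as A) gives
  χ_A(x) = x^4
which factors as x^4. The eigenvalues (with algebraic multiplicities) are λ = 0 with multiplicity 4.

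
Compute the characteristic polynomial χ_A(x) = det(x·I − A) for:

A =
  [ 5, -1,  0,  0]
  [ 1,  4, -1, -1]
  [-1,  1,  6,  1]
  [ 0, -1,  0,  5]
x^4 - 20*x^3 + 150*x^2 - 500*x + 625

Expanding det(x·I − A) (e.g. by cofactor expansion or by noting that A is similar to its Jordan form J, which has the same characteristic polynomial as A) gives
  χ_A(x) = x^4 - 20*x^3 + 150*x^2 - 500*x + 625
which factors as (x - 5)^4. The eigenvalues (with algebraic multiplicities) are λ = 5 with multiplicity 4.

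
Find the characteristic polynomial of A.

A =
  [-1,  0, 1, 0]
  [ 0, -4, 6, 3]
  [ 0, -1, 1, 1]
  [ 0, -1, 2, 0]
x^4 + 4*x^3 + 6*x^2 + 4*x + 1

Expanding det(x·I − A) (e.g. by cofactor expansion or by noting that A is similar to its Jordan form J, which has the same characteristic polynomial as A) gives
  χ_A(x) = x^4 + 4*x^3 + 6*x^2 + 4*x + 1
which factors as (x + 1)^4. The eigenvalues (with algebraic multiplicities) are λ = -1 with multiplicity 4.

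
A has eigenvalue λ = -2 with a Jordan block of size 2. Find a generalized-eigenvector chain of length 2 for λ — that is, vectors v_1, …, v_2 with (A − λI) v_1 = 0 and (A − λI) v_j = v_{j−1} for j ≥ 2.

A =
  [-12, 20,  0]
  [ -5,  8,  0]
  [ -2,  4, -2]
A Jordan chain for λ = -2 of length 2:
v_1 = (-10, -5, -2)ᵀ
v_2 = (1, 0, 0)ᵀ

Let N = A − (-2)·I. We want v_2 with N^2 v_2 = 0 but N^1 v_2 ≠ 0; then v_{j-1} := N · v_j for j = 2, …, 2.

Pick v_2 = (1, 0, 0)ᵀ.
Then v_1 = N · v_2 = (-10, -5, -2)ᵀ.

Sanity check: (A − (-2)·I) v_1 = (0, 0, 0)ᵀ = 0. ✓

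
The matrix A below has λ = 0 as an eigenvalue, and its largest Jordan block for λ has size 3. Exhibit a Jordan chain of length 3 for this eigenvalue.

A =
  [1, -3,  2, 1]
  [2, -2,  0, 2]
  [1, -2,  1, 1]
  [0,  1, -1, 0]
A Jordan chain for λ = 0 of length 3:
v_1 = (-3, -2, -2, 1)ᵀ
v_2 = (1, 2, 1, 0)ᵀ
v_3 = (1, 0, 0, 0)ᵀ

Let N = A − (0)·I. We want v_3 with N^3 v_3 = 0 but N^2 v_3 ≠ 0; then v_{j-1} := N · v_j for j = 3, …, 2.

Pick v_3 = (1, 0, 0, 0)ᵀ.
Then v_2 = N · v_3 = (1, 2, 1, 0)ᵀ.
Then v_1 = N · v_2 = (-3, -2, -2, 1)ᵀ.

Sanity check: (A − (0)·I) v_1 = (0, 0, 0, 0)ᵀ = 0. ✓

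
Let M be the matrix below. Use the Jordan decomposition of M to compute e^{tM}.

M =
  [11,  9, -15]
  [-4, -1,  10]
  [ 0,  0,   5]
e^{tM} =
  [6*t*exp(5*t) + exp(5*t), 9*t*exp(5*t), -15*t*exp(5*t)]
  [-4*t*exp(5*t), -6*t*exp(5*t) + exp(5*t), 10*t*exp(5*t)]
  [0, 0, exp(5*t)]

Strategy: write M = P · J · P⁻¹ where J is a Jordan canonical form, so e^{tM} = P · e^{tJ} · P⁻¹, and e^{tJ} can be computed block-by-block.

M has Jordan form
J =
  [5, 1, 0]
  [0, 5, 0]
  [0, 0, 5]
(up to reordering of blocks).

Per-block formulas:
  For a 1×1 block at λ = 5: exp(t · [5]) = [e^(5t)].
  For a 2×2 Jordan block J_2(5): exp(t · J_2(5)) = e^(5t)·(I + t·N), where N is the 2×2 nilpotent shift.

After assembling e^{tJ} and conjugating by P, we get:

e^{tM} =
  [6*t*exp(5*t) + exp(5*t), 9*t*exp(5*t), -15*t*exp(5*t)]
  [-4*t*exp(5*t), -6*t*exp(5*t) + exp(5*t), 10*t*exp(5*t)]
  [0, 0, exp(5*t)]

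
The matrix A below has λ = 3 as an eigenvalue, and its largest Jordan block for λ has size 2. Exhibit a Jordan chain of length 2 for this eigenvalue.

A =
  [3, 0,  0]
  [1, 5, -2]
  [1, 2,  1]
A Jordan chain for λ = 3 of length 2:
v_1 = (0, 1, 1)ᵀ
v_2 = (1, 0, 0)ᵀ

Let N = A − (3)·I. We want v_2 with N^2 v_2 = 0 but N^1 v_2 ≠ 0; then v_{j-1} := N · v_j for j = 2, …, 2.

Pick v_2 = (1, 0, 0)ᵀ.
Then v_1 = N · v_2 = (0, 1, 1)ᵀ.

Sanity check: (A − (3)·I) v_1 = (0, 0, 0)ᵀ = 0. ✓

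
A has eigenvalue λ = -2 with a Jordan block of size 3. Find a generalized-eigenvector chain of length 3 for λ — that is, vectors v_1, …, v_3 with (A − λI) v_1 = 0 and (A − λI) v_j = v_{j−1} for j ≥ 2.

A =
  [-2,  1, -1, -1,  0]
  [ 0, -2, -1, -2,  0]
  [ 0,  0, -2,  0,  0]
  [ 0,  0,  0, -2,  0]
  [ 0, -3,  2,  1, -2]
A Jordan chain for λ = -2 of length 3:
v_1 = (-1, 0, 0, 0, 3)ᵀ
v_2 = (-1, -1, 0, 0, 2)ᵀ
v_3 = (0, 0, 1, 0, 0)ᵀ

Let N = A − (-2)·I. We want v_3 with N^3 v_3 = 0 but N^2 v_3 ≠ 0; then v_{j-1} := N · v_j for j = 3, …, 2.

Pick v_3 = (0, 0, 1, 0, 0)ᵀ.
Then v_2 = N · v_3 = (-1, -1, 0, 0, 2)ᵀ.
Then v_1 = N · v_2 = (-1, 0, 0, 0, 3)ᵀ.

Sanity check: (A − (-2)·I) v_1 = (0, 0, 0, 0, 0)ᵀ = 0. ✓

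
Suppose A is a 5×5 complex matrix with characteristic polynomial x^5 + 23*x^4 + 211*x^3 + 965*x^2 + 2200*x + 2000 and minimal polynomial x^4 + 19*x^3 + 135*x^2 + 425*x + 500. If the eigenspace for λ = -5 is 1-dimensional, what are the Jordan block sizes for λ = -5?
Block sizes for λ = -5: [3]

Step 1 — from the characteristic polynomial, algebraic multiplicity of λ = -5 is 3. From dim ker(A − (-5)·I) = 1, there are exactly 1 Jordan blocks for λ = -5.
Step 2 — from the minimal polynomial, the factor (x + 5)^3 tells us the largest block for λ = -5 has size 3.
Step 3 — with total size 3, 1 blocks, and largest block 3, the block sizes (in nonincreasing order) are [3].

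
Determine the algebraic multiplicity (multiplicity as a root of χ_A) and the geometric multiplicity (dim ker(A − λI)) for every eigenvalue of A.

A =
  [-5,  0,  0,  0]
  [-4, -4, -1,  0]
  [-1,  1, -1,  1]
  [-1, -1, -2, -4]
λ = -5: alg = 1, geom = 1; λ = -3: alg = 3, geom = 1

Step 1 — factor the characteristic polynomial to read off the algebraic multiplicities:
  χ_A(x) = (x + 3)^3*(x + 5)

Step 2 — compute geometric multiplicities via the rank-nullity identity g(λ) = n − rank(A − λI):
  rank(A − (-5)·I) = 3, so dim ker(A − (-5)·I) = n − 3 = 1
  rank(A − (-3)·I) = 3, so dim ker(A − (-3)·I) = n − 3 = 1

Summary:
  λ = -5: algebraic multiplicity = 1, geometric multiplicity = 1
  λ = -3: algebraic multiplicity = 3, geometric multiplicity = 1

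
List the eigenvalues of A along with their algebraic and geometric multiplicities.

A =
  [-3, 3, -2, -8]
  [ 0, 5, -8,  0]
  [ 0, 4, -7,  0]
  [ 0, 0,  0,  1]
λ = -3: alg = 2, geom = 1; λ = 1: alg = 2, geom = 2

Step 1 — factor the characteristic polynomial to read off the algebraic multiplicities:
  χ_A(x) = (x - 1)^2*(x + 3)^2

Step 2 — compute geometric multiplicities via the rank-nullity identity g(λ) = n − rank(A − λI):
  rank(A − (-3)·I) = 3, so dim ker(A − (-3)·I) = n − 3 = 1
  rank(A − (1)·I) = 2, so dim ker(A − (1)·I) = n − 2 = 2

Summary:
  λ = -3: algebraic multiplicity = 2, geometric multiplicity = 1
  λ = 1: algebraic multiplicity = 2, geometric multiplicity = 2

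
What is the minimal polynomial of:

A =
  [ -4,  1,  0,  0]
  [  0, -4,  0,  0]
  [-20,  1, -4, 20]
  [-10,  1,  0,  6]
x^3 + 2*x^2 - 32*x - 96

The characteristic polynomial is χ_A(x) = (x - 6)*(x + 4)^3, so the eigenvalues are known. The minimal polynomial is
  m_A(x) = Π_λ (x − λ)^{k_λ}
where k_λ is the size of the *largest* Jordan block for λ (equivalently, the smallest k with (A − λI)^k v = 0 for every generalised eigenvector v of λ).

  λ = -4: largest Jordan block has size 2, contributing (x + 4)^2
  λ = 6: largest Jordan block has size 1, contributing (x − 6)

So m_A(x) = (x - 6)*(x + 4)^2 = x^3 + 2*x^2 - 32*x - 96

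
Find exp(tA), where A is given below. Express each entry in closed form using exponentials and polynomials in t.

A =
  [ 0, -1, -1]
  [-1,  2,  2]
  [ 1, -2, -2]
e^{tA} =
  [1, -t, -t]
  [-t, t^2/2 + 2*t + 1, t^2/2 + 2*t]
  [t, -t^2/2 - 2*t, -t^2/2 - 2*t + 1]

Strategy: write A = P · J · P⁻¹ where J is a Jordan canonical form, so e^{tA} = P · e^{tJ} · P⁻¹, and e^{tJ} can be computed block-by-block.

A has Jordan form
J =
  [0, 1, 0]
  [0, 0, 1]
  [0, 0, 0]
(up to reordering of blocks).

Per-block formulas:
  For a 3×3 Jordan block J_3(0): exp(t · J_3(0)) = e^(0t)·(I + t·N + (t^2/2)·N^2), where N is the 3×3 nilpotent shift.

After assembling e^{tJ} and conjugating by P, we get:

e^{tA} =
  [1, -t, -t]
  [-t, t^2/2 + 2*t + 1, t^2/2 + 2*t]
  [t, -t^2/2 - 2*t, -t^2/2 - 2*t + 1]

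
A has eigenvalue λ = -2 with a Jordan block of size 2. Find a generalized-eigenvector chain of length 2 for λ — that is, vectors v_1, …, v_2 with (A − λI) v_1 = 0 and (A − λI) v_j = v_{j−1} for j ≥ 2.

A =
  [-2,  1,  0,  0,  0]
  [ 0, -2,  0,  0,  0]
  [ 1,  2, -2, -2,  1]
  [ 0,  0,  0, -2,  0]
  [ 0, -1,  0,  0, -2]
A Jordan chain for λ = -2 of length 2:
v_1 = (0, 0, 1, 0, 0)ᵀ
v_2 = (1, 0, 0, 0, 0)ᵀ

Let N = A − (-2)·I. We want v_2 with N^2 v_2 = 0 but N^1 v_2 ≠ 0; then v_{j-1} := N · v_j for j = 2, …, 2.

Pick v_2 = (1, 0, 0, 0, 0)ᵀ.
Then v_1 = N · v_2 = (0, 0, 1, 0, 0)ᵀ.

Sanity check: (A − (-2)·I) v_1 = (0, 0, 0, 0, 0)ᵀ = 0. ✓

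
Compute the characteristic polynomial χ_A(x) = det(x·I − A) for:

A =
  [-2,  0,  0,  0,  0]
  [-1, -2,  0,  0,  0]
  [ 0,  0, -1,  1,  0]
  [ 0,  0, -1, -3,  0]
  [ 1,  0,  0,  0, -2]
x^5 + 10*x^4 + 40*x^3 + 80*x^2 + 80*x + 32

Expanding det(x·I − A) (e.g. by cofactor expansion or by noting that A is similar to its Jordan form J, which has the same characteristic polynomial as A) gives
  χ_A(x) = x^5 + 10*x^4 + 40*x^3 + 80*x^2 + 80*x + 32
which factors as (x + 2)^5. The eigenvalues (with algebraic multiplicities) are λ = -2 with multiplicity 5.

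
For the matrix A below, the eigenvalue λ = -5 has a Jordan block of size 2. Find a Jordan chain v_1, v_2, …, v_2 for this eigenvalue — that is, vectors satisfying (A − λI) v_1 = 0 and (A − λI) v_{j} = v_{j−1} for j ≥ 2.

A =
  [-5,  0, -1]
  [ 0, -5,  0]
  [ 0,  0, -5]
A Jordan chain for λ = -5 of length 2:
v_1 = (-1, 0, 0)ᵀ
v_2 = (0, 0, 1)ᵀ

Let N = A − (-5)·I. We want v_2 with N^2 v_2 = 0 but N^1 v_2 ≠ 0; then v_{j-1} := N · v_j for j = 2, …, 2.

Pick v_2 = (0, 0, 1)ᵀ.
Then v_1 = N · v_2 = (-1, 0, 0)ᵀ.

Sanity check: (A − (-5)·I) v_1 = (0, 0, 0)ᵀ = 0. ✓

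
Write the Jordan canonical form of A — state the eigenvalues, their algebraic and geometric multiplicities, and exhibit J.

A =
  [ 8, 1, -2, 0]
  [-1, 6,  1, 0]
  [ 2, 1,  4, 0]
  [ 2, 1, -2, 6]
J_3(6) ⊕ J_1(6)

The characteristic polynomial is
  det(x·I − A) = x^4 - 24*x^3 + 216*x^2 - 864*x + 1296 = (x - 6)^4

Eigenvalues and multiplicities (the geometric multiplicity of λ is n − rank(A − λI), which equals the number of Jordan blocks for λ):
  λ = 6: algebraic multiplicity = 4, geometric multiplicity = 2

Determining the block sizes for each eigenvalue:
  λ = 6: with am = 4 and gm = 2, the partition is not yet determined (e.g. several partitions of 4 into 2 parts exist). Let N = A − (6)·I. Computing rank(N^1) = 2, rank(N^2) = 1, rank(N^3) = 0; the number of blocks of size ≥ j is rank(N^{j−1}) − rank(N^j), giving [2, 1, 1]. So we have 1 block(s) of size 3, 1 block(s) of size 1 → block sizes [3, 1]

Assembling the blocks gives a Jordan form
J =
  [6, 1, 0, 0]
  [0, 6, 1, 0]
  [0, 0, 6, 0]
  [0, 0, 0, 6]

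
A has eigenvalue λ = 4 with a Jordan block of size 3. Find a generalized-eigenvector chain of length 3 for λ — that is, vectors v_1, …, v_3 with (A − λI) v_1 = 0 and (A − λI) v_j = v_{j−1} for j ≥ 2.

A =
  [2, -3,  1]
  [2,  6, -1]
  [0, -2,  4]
A Jordan chain for λ = 4 of length 3:
v_1 = (-2, 0, -4)ᵀ
v_2 = (-2, 2, 0)ᵀ
v_3 = (1, 0, 0)ᵀ

Let N = A − (4)·I. We want v_3 with N^3 v_3 = 0 but N^2 v_3 ≠ 0; then v_{j-1} := N · v_j for j = 3, …, 2.

Pick v_3 = (1, 0, 0)ᵀ.
Then v_2 = N · v_3 = (-2, 2, 0)ᵀ.
Then v_1 = N · v_2 = (-2, 0, -4)ᵀ.

Sanity check: (A − (4)·I) v_1 = (0, 0, 0)ᵀ = 0. ✓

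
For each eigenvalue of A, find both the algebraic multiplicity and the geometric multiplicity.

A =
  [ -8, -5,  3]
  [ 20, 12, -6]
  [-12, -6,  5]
λ = 2: alg = 2, geom = 1; λ = 5: alg = 1, geom = 1

Step 1 — factor the characteristic polynomial to read off the algebraic multiplicities:
  χ_A(x) = (x - 5)*(x - 2)^2

Step 2 — compute geometric multiplicities via the rank-nullity identity g(λ) = n − rank(A − λI):
  rank(A − (2)·I) = 2, so dim ker(A − (2)·I) = n − 2 = 1
  rank(A − (5)·I) = 2, so dim ker(A − (5)·I) = n − 2 = 1

Summary:
  λ = 2: algebraic multiplicity = 2, geometric multiplicity = 1
  λ = 5: algebraic multiplicity = 1, geometric multiplicity = 1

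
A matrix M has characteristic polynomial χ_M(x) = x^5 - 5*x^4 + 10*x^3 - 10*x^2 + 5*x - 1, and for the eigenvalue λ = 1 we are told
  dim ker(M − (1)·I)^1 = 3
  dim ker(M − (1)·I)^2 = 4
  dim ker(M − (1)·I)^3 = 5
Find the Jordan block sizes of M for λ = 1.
Block sizes for λ = 1: [3, 1, 1]

From the dimensions of kernels of powers, the number of Jordan blocks of size at least j is d_j − d_{j−1} where d_j = dim ker(N^j) (with d_0 = 0). Computing the differences gives [3, 1, 1].
The number of blocks of size exactly k is (#blocks of size ≥ k) − (#blocks of size ≥ k + 1), so the partition is: 2 block(s) of size 1, 1 block(s) of size 3.
In nonincreasing order the block sizes are [3, 1, 1].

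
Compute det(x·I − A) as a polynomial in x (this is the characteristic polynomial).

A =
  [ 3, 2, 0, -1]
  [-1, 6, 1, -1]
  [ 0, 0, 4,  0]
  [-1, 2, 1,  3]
x^4 - 16*x^3 + 96*x^2 - 256*x + 256

Expanding det(x·I − A) (e.g. by cofactor expansion or by noting that A is similar to its Jordan form J, which has the same characteristic polynomial as A) gives
  χ_A(x) = x^4 - 16*x^3 + 96*x^2 - 256*x + 256
which factors as (x - 4)^4. The eigenvalues (with algebraic multiplicities) are λ = 4 with multiplicity 4.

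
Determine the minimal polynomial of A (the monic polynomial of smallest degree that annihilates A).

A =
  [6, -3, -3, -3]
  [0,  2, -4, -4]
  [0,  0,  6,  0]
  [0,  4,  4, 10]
x^2 - 12*x + 36

The characteristic polynomial is χ_A(x) = (x - 6)^4, so the eigenvalues are known. The minimal polynomial is
  m_A(x) = Π_λ (x − λ)^{k_λ}
where k_λ is the size of the *largest* Jordan block for λ (equivalently, the smallest k with (A − λI)^k v = 0 for every generalised eigenvector v of λ).

  λ = 6: largest Jordan block has size 2, contributing (x − 6)^2

So m_A(x) = (x - 6)^2 = x^2 - 12*x + 36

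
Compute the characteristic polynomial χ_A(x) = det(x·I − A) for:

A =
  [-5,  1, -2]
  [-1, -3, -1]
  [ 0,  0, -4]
x^3 + 12*x^2 + 48*x + 64

Expanding det(x·I − A) (e.g. by cofactor expansion or by noting that A is similar to its Jordan form J, which has the same characteristic polynomial as A) gives
  χ_A(x) = x^3 + 12*x^2 + 48*x + 64
which factors as (x + 4)^3. The eigenvalues (with algebraic multiplicities) are λ = -4 with multiplicity 3.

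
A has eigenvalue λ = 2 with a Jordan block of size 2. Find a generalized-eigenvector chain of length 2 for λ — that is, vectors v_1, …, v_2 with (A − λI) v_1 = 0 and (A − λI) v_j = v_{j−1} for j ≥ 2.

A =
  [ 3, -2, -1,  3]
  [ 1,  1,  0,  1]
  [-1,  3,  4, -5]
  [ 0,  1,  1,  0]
A Jordan chain for λ = 2 of length 2:
v_1 = (1, 1, -1, 0)ᵀ
v_2 = (1, 0, 0, 0)ᵀ

Let N = A − (2)·I. We want v_2 with N^2 v_2 = 0 but N^1 v_2 ≠ 0; then v_{j-1} := N · v_j for j = 2, …, 2.

Pick v_2 = (1, 0, 0, 0)ᵀ.
Then v_1 = N · v_2 = (1, 1, -1, 0)ᵀ.

Sanity check: (A − (2)·I) v_1 = (0, 0, 0, 0)ᵀ = 0. ✓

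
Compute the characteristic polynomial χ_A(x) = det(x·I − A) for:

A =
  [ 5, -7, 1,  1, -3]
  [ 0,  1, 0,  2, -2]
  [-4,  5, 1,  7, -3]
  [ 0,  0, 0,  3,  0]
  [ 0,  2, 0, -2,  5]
x^5 - 15*x^4 + 90*x^3 - 270*x^2 + 405*x - 243

Expanding det(x·I − A) (e.g. by cofactor expansion or by noting that A is similar to its Jordan form J, which has the same characteristic polynomial as A) gives
  χ_A(x) = x^5 - 15*x^4 + 90*x^3 - 270*x^2 + 405*x - 243
which factors as (x - 3)^5. The eigenvalues (with algebraic multiplicities) are λ = 3 with multiplicity 5.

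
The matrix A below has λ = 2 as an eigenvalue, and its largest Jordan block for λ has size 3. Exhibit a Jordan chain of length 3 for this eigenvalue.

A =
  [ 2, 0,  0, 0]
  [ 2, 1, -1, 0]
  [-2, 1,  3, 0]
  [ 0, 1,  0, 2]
A Jordan chain for λ = 2 of length 3:
v_1 = (0, 0, 0, 2)ᵀ
v_2 = (0, 2, -2, 0)ᵀ
v_3 = (1, 0, 0, 0)ᵀ

Let N = A − (2)·I. We want v_3 with N^3 v_3 = 0 but N^2 v_3 ≠ 0; then v_{j-1} := N · v_j for j = 3, …, 2.

Pick v_3 = (1, 0, 0, 0)ᵀ.
Then v_2 = N · v_3 = (0, 2, -2, 0)ᵀ.
Then v_1 = N · v_2 = (0, 0, 0, 2)ᵀ.

Sanity check: (A − (2)·I) v_1 = (0, 0, 0, 0)ᵀ = 0. ✓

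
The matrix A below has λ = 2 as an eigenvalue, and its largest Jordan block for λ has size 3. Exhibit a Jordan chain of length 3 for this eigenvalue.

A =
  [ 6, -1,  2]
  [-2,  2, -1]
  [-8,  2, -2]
A Jordan chain for λ = 2 of length 3:
v_1 = (2, 0, -4)ᵀ
v_2 = (4, -2, -8)ᵀ
v_3 = (1, 0, 0)ᵀ

Let N = A − (2)·I. We want v_3 with N^3 v_3 = 0 but N^2 v_3 ≠ 0; then v_{j-1} := N · v_j for j = 3, …, 2.

Pick v_3 = (1, 0, 0)ᵀ.
Then v_2 = N · v_3 = (4, -2, -8)ᵀ.
Then v_1 = N · v_2 = (2, 0, -4)ᵀ.

Sanity check: (A − (2)·I) v_1 = (0, 0, 0)ᵀ = 0. ✓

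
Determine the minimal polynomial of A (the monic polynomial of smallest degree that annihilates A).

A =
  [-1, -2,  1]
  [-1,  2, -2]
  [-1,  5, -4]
x^3 + 3*x^2 + 3*x + 1

The characteristic polynomial is χ_A(x) = (x + 1)^3, so the eigenvalues are known. The minimal polynomial is
  m_A(x) = Π_λ (x − λ)^{k_λ}
where k_λ is the size of the *largest* Jordan block for λ (equivalently, the smallest k with (A − λI)^k v = 0 for every generalised eigenvector v of λ).

  λ = -1: largest Jordan block has size 3, contributing (x + 1)^3

So m_A(x) = (x + 1)^3 = x^3 + 3*x^2 + 3*x + 1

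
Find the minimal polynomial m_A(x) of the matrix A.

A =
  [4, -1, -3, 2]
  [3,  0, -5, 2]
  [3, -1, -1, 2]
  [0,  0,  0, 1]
x^3 - 3*x^2 + 3*x - 1

The characteristic polynomial is χ_A(x) = (x - 1)^4, so the eigenvalues are known. The minimal polynomial is
  m_A(x) = Π_λ (x − λ)^{k_λ}
where k_λ is the size of the *largest* Jordan block for λ (equivalently, the smallest k with (A − λI)^k v = 0 for every generalised eigenvector v of λ).

  λ = 1: largest Jordan block has size 3, contributing (x − 1)^3

So m_A(x) = (x - 1)^3 = x^3 - 3*x^2 + 3*x - 1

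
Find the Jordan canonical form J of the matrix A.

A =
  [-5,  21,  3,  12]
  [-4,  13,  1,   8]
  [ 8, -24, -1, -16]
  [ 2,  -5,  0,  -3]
J_3(1) ⊕ J_1(1)

The characteristic polynomial is
  det(x·I − A) = x^4 - 4*x^3 + 6*x^2 - 4*x + 1 = (x - 1)^4

Eigenvalues and multiplicities (the geometric multiplicity of λ is n − rank(A − λI), which equals the number of Jordan blocks for λ):
  λ = 1: algebraic multiplicity = 4, geometric multiplicity = 2

Determining the block sizes for each eigenvalue:
  λ = 1: with am = 4 and gm = 2, the partition is not yet determined (e.g. several partitions of 4 into 2 parts exist). Let N = A − (1)·I. Computing rank(N^1) = 2, rank(N^2) = 1, rank(N^3) = 0; the number of blocks of size ≥ j is rank(N^{j−1}) − rank(N^j), giving [2, 1, 1]. So we have 1 block(s) of size 3, 1 block(s) of size 1 → block sizes [3, 1]

Assembling the blocks gives a Jordan form
J =
  [1, 1, 0, 0]
  [0, 1, 1, 0]
  [0, 0, 1, 0]
  [0, 0, 0, 1]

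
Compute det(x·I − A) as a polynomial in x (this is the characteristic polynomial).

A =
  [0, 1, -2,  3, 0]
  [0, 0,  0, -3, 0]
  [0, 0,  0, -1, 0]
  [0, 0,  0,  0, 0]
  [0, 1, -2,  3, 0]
x^5

Expanding det(x·I − A) (e.g. by cofactor expansion or by noting that A is similar to its Jordan form J, which has the same characteristic polynomial as A) gives
  χ_A(x) = x^5
which factors as x^5. The eigenvalues (with algebraic multiplicities) are λ = 0 with multiplicity 5.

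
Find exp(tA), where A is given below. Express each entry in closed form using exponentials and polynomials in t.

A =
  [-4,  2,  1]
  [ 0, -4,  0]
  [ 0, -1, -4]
e^{tA} =
  [exp(-4*t), -t^2*exp(-4*t)/2 + 2*t*exp(-4*t), t*exp(-4*t)]
  [0, exp(-4*t), 0]
  [0, -t*exp(-4*t), exp(-4*t)]

Strategy: write A = P · J · P⁻¹ where J is a Jordan canonical form, so e^{tA} = P · e^{tJ} · P⁻¹, and e^{tJ} can be computed block-by-block.

A has Jordan form
J =
  [-4,  1,  0]
  [ 0, -4,  1]
  [ 0,  0, -4]
(up to reordering of blocks).

Per-block formulas:
  For a 3×3 Jordan block J_3(-4): exp(t · J_3(-4)) = e^(-4t)·(I + t·N + (t^2/2)·N^2), where N is the 3×3 nilpotent shift.

After assembling e^{tJ} and conjugating by P, we get:

e^{tA} =
  [exp(-4*t), -t^2*exp(-4*t)/2 + 2*t*exp(-4*t), t*exp(-4*t)]
  [0, exp(-4*t), 0]
  [0, -t*exp(-4*t), exp(-4*t)]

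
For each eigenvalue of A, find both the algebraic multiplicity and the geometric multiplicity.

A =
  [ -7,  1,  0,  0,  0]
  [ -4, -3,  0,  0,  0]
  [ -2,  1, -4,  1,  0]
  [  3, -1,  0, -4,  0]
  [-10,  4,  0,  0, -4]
λ = -5: alg = 2, geom = 1; λ = -4: alg = 3, geom = 2

Step 1 — factor the characteristic polynomial to read off the algebraic multiplicities:
  χ_A(x) = (x + 4)^3*(x + 5)^2

Step 2 — compute geometric multiplicities via the rank-nullity identity g(λ) = n − rank(A − λI):
  rank(A − (-5)·I) = 4, so dim ker(A − (-5)·I) = n − 4 = 1
  rank(A − (-4)·I) = 3, so dim ker(A − (-4)·I) = n − 3 = 2

Summary:
  λ = -5: algebraic multiplicity = 2, geometric multiplicity = 1
  λ = -4: algebraic multiplicity = 3, geometric multiplicity = 2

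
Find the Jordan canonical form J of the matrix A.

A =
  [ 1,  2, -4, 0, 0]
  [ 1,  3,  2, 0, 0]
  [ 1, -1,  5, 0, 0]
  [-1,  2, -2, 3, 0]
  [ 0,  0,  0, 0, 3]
J_3(3) ⊕ J_1(3) ⊕ J_1(3)

The characteristic polynomial is
  det(x·I − A) = x^5 - 15*x^4 + 90*x^3 - 270*x^2 + 405*x - 243 = (x - 3)^5

Eigenvalues and multiplicities (the geometric multiplicity of λ is n − rank(A − λI), which equals the number of Jordan blocks for λ):
  λ = 3: algebraic multiplicity = 5, geometric multiplicity = 3

Determining the block sizes for each eigenvalue:
  λ = 3: with am = 5 and gm = 3, the partition is not yet determined (e.g. several partitions of 5 into 3 parts exist). Let N = A − (3)·I. Computing rank(N^1) = 2, rank(N^2) = 1, rank(N^3) = 0; the number of blocks of size ≥ j is rank(N^{j−1}) − rank(N^j), giving [3, 1, 1]. So we have 1 block(s) of size 3, 2 block(s) of size 1 → block sizes [3, 1, 1]

Assembling the blocks gives a Jordan form
J =
  [3, 1, 0, 0, 0]
  [0, 3, 1, 0, 0]
  [0, 0, 3, 0, 0]
  [0, 0, 0, 3, 0]
  [0, 0, 0, 0, 3]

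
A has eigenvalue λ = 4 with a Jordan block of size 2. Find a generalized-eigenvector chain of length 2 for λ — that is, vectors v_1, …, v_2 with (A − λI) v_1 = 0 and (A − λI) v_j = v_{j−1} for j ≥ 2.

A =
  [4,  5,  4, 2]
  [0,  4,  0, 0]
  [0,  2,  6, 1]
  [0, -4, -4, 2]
A Jordan chain for λ = 4 of length 2:
v_1 = (5, 0, 2, -4)ᵀ
v_2 = (0, 1, 0, 0)ᵀ

Let N = A − (4)·I. We want v_2 with N^2 v_2 = 0 but N^1 v_2 ≠ 0; then v_{j-1} := N · v_j for j = 2, …, 2.

Pick v_2 = (0, 1, 0, 0)ᵀ.
Then v_1 = N · v_2 = (5, 0, 2, -4)ᵀ.

Sanity check: (A − (4)·I) v_1 = (0, 0, 0, 0)ᵀ = 0. ✓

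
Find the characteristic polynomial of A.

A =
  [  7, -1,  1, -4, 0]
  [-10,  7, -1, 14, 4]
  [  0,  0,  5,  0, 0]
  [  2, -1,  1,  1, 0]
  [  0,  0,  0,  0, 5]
x^5 - 25*x^4 + 250*x^3 - 1250*x^2 + 3125*x - 3125

Expanding det(x·I − A) (e.g. by cofactor expansion or by noting that A is similar to its Jordan form J, which has the same characteristic polynomial as A) gives
  χ_A(x) = x^5 - 25*x^4 + 250*x^3 - 1250*x^2 + 3125*x - 3125
which factors as (x - 5)^5. The eigenvalues (with algebraic multiplicities) are λ = 5 with multiplicity 5.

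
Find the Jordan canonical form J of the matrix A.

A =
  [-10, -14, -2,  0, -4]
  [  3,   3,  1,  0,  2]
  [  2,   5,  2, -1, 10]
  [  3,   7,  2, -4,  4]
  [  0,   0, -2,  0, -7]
J_1(-4) ⊕ J_3(-3) ⊕ J_1(-3)

The characteristic polynomial is
  det(x·I − A) = x^5 + 16*x^4 + 102*x^3 + 324*x^2 + 513*x + 324 = (x + 3)^4*(x + 4)

Eigenvalues and multiplicities (the geometric multiplicity of λ is n − rank(A − λI), which equals the number of Jordan blocks for λ):
  λ = -4: algebraic multiplicity = 1, geometric multiplicity = 1
  λ = -3: algebraic multiplicity = 4, geometric multiplicity = 2

Determining the block sizes for each eigenvalue:
  λ = -4: one block (gm = 1), so the single block has size am = 1 → block sizes [1]
  λ = -3: with am = 4 and gm = 2, the partition is not yet determined (e.g. several partitions of 4 into 2 parts exist). Let N = A − (-3)·I. Computing rank(N^1) = 3, rank(N^2) = 2, rank(N^3) = 1; the number of blocks of size ≥ j is rank(N^{j−1}) − rank(N^j), giving [2, 1, 1]. So we have 1 block(s) of size 3, 1 block(s) of size 1 → block sizes [3, 1]

Assembling the blocks gives a Jordan form
J =
  [-4,  0,  0,  0,  0]
  [ 0, -3,  1,  0,  0]
  [ 0,  0, -3,  1,  0]
  [ 0,  0,  0, -3,  0]
  [ 0,  0,  0,  0, -3]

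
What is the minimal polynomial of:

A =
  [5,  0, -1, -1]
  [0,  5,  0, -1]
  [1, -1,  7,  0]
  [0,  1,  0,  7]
x^2 - 12*x + 36

The characteristic polynomial is χ_A(x) = (x - 6)^4, so the eigenvalues are known. The minimal polynomial is
  m_A(x) = Π_λ (x − λ)^{k_λ}
where k_λ is the size of the *largest* Jordan block for λ (equivalently, the smallest k with (A − λI)^k v = 0 for every generalised eigenvector v of λ).

  λ = 6: largest Jordan block has size 2, contributing (x − 6)^2

So m_A(x) = (x - 6)^2 = x^2 - 12*x + 36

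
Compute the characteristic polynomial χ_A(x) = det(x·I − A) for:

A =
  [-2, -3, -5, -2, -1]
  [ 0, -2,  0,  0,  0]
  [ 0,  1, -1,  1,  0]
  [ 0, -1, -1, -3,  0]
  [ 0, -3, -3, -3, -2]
x^5 + 10*x^4 + 40*x^3 + 80*x^2 + 80*x + 32

Expanding det(x·I − A) (e.g. by cofactor expansion or by noting that A is similar to its Jordan form J, which has the same characteristic polynomial as A) gives
  χ_A(x) = x^5 + 10*x^4 + 40*x^3 + 80*x^2 + 80*x + 32
which factors as (x + 2)^5. The eigenvalues (with algebraic multiplicities) are λ = -2 with multiplicity 5.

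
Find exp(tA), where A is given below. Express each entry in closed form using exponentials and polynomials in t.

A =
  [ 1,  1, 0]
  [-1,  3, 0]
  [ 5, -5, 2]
e^{tA} =
  [-t*exp(2*t) + exp(2*t), t*exp(2*t), 0]
  [-t*exp(2*t), t*exp(2*t) + exp(2*t), 0]
  [5*t*exp(2*t), -5*t*exp(2*t), exp(2*t)]

Strategy: write A = P · J · P⁻¹ where J is a Jordan canonical form, so e^{tA} = P · e^{tJ} · P⁻¹, and e^{tJ} can be computed block-by-block.

A has Jordan form
J =
  [2, 1, 0]
  [0, 2, 0]
  [0, 0, 2]
(up to reordering of blocks).

Per-block formulas:
  For a 1×1 block at λ = 2: exp(t · [2]) = [e^(2t)].
  For a 2×2 Jordan block J_2(2): exp(t · J_2(2)) = e^(2t)·(I + t·N), where N is the 2×2 nilpotent shift.

After assembling e^{tJ} and conjugating by P, we get:

e^{tA} =
  [-t*exp(2*t) + exp(2*t), t*exp(2*t), 0]
  [-t*exp(2*t), t*exp(2*t) + exp(2*t), 0]
  [5*t*exp(2*t), -5*t*exp(2*t), exp(2*t)]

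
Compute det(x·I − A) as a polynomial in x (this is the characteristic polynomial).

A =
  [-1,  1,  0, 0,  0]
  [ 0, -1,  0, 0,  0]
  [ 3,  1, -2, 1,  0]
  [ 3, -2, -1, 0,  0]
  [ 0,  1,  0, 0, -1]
x^5 + 5*x^4 + 10*x^3 + 10*x^2 + 5*x + 1

Expanding det(x·I − A) (e.g. by cofactor expansion or by noting that A is similar to its Jordan form J, which has the same characteristic polynomial as A) gives
  χ_A(x) = x^5 + 5*x^4 + 10*x^3 + 10*x^2 + 5*x + 1
which factors as (x + 1)^5. The eigenvalues (with algebraic multiplicities) are λ = -1 with multiplicity 5.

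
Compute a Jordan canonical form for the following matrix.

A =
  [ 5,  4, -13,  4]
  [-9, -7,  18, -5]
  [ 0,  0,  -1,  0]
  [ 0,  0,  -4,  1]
J_3(-1) ⊕ J_1(1)

The characteristic polynomial is
  det(x·I − A) = x^4 + 2*x^3 - 2*x - 1 = (x - 1)*(x + 1)^3

Eigenvalues and multiplicities (the geometric multiplicity of λ is n − rank(A − λI), which equals the number of Jordan blocks for λ):
  λ = -1: algebraic multiplicity = 3, geometric multiplicity = 1
  λ = 1: algebraic multiplicity = 1, geometric multiplicity = 1

Determining the block sizes for each eigenvalue:
  λ = -1: one block (gm = 1), so the single block has size am = 3 → block sizes [3]
  λ = 1: one block (gm = 1), so the single block has size am = 1 → block sizes [1]

Assembling the blocks gives a Jordan form
J =
  [-1,  1,  0, 0]
  [ 0, -1,  1, 0]
  [ 0,  0, -1, 0]
  [ 0,  0,  0, 1]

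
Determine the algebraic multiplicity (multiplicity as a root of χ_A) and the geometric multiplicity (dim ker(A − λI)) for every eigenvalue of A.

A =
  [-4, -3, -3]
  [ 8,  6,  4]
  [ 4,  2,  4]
λ = 2: alg = 3, geom = 2

Step 1 — factor the characteristic polynomial to read off the algebraic multiplicities:
  χ_A(x) = (x - 2)^3

Step 2 — compute geometric multiplicities via the rank-nullity identity g(λ) = n − rank(A − λI):
  rank(A − (2)·I) = 1, so dim ker(A − (2)·I) = n − 1 = 2

Summary:
  λ = 2: algebraic multiplicity = 3, geometric multiplicity = 2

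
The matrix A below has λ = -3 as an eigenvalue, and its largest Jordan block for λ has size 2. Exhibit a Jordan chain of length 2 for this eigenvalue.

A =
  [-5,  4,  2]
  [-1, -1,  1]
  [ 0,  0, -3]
A Jordan chain for λ = -3 of length 2:
v_1 = (-2, -1, 0)ᵀ
v_2 = (1, 0, 0)ᵀ

Let N = A − (-3)·I. We want v_2 with N^2 v_2 = 0 but N^1 v_2 ≠ 0; then v_{j-1} := N · v_j for j = 2, …, 2.

Pick v_2 = (1, 0, 0)ᵀ.
Then v_1 = N · v_2 = (-2, -1, 0)ᵀ.

Sanity check: (A − (-3)·I) v_1 = (0, 0, 0)ᵀ = 0. ✓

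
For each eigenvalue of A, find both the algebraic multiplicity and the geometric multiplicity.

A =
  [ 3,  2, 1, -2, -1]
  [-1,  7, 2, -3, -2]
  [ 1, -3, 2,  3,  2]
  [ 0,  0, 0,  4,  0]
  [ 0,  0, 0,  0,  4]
λ = 4: alg = 5, geom = 3

Step 1 — factor the characteristic polynomial to read off the algebraic multiplicities:
  χ_A(x) = (x - 4)^5

Step 2 — compute geometric multiplicities via the rank-nullity identity g(λ) = n − rank(A − λI):
  rank(A − (4)·I) = 2, so dim ker(A − (4)·I) = n − 2 = 3

Summary:
  λ = 4: algebraic multiplicity = 5, geometric multiplicity = 3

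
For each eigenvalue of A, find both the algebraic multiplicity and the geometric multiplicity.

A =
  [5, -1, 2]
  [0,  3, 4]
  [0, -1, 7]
λ = 5: alg = 3, geom = 2

Step 1 — factor the characteristic polynomial to read off the algebraic multiplicities:
  χ_A(x) = (x - 5)^3

Step 2 — compute geometric multiplicities via the rank-nullity identity g(λ) = n − rank(A − λI):
  rank(A − (5)·I) = 1, so dim ker(A − (5)·I) = n − 1 = 2

Summary:
  λ = 5: algebraic multiplicity = 3, geometric multiplicity = 2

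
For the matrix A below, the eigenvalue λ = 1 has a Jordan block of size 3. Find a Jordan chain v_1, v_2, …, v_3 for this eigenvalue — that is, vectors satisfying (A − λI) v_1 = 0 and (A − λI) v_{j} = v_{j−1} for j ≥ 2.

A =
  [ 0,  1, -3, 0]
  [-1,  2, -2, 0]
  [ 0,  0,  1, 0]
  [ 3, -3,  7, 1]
A Jordan chain for λ = 1 of length 3:
v_1 = (1, 1, 0, -3)ᵀ
v_2 = (-3, -2, 0, 7)ᵀ
v_3 = (0, 0, 1, 0)ᵀ

Let N = A − (1)·I. We want v_3 with N^3 v_3 = 0 but N^2 v_3 ≠ 0; then v_{j-1} := N · v_j for j = 3, …, 2.

Pick v_3 = (0, 0, 1, 0)ᵀ.
Then v_2 = N · v_3 = (-3, -2, 0, 7)ᵀ.
Then v_1 = N · v_2 = (1, 1, 0, -3)ᵀ.

Sanity check: (A − (1)·I) v_1 = (0, 0, 0, 0)ᵀ = 0. ✓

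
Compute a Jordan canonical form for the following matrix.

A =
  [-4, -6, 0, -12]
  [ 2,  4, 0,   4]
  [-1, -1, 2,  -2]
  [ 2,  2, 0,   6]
J_2(2) ⊕ J_1(2) ⊕ J_1(2)

The characteristic polynomial is
  det(x·I − A) = x^4 - 8*x^3 + 24*x^2 - 32*x + 16 = (x - 2)^4

Eigenvalues and multiplicities (the geometric multiplicity of λ is n − rank(A − λI), which equals the number of Jordan blocks for λ):
  λ = 2: algebraic multiplicity = 4, geometric multiplicity = 3

Determining the block sizes for each eigenvalue:
  λ = 2: 3 blocks summing to 4 forces exactly one block of size 2 and the rest size 1 → block sizes [2, 1, 1]

Assembling the blocks gives a Jordan form
J =
  [2, 1, 0, 0]
  [0, 2, 0, 0]
  [0, 0, 2, 0]
  [0, 0, 0, 2]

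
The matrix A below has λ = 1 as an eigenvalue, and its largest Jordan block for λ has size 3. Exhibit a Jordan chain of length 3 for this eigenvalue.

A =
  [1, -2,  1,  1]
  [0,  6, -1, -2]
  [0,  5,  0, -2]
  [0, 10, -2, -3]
A Jordan chain for λ = 1 of length 3:
v_1 = (5, 0, 0, 0)ᵀ
v_2 = (-2, 5, 5, 10)ᵀ
v_3 = (0, 1, 0, 0)ᵀ

Let N = A − (1)·I. We want v_3 with N^3 v_3 = 0 but N^2 v_3 ≠ 0; then v_{j-1} := N · v_j for j = 3, …, 2.

Pick v_3 = (0, 1, 0, 0)ᵀ.
Then v_2 = N · v_3 = (-2, 5, 5, 10)ᵀ.
Then v_1 = N · v_2 = (5, 0, 0, 0)ᵀ.

Sanity check: (A − (1)·I) v_1 = (0, 0, 0, 0)ᵀ = 0. ✓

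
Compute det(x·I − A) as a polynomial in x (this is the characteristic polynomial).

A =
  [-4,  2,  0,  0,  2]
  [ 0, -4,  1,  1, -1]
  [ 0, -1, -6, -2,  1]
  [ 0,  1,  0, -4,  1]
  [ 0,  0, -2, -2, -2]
x^5 + 20*x^4 + 160*x^3 + 640*x^2 + 1280*x + 1024

Expanding det(x·I − A) (e.g. by cofactor expansion or by noting that A is similar to its Jordan form J, which has the same characteristic polynomial as A) gives
  χ_A(x) = x^5 + 20*x^4 + 160*x^3 + 640*x^2 + 1280*x + 1024
which factors as (x + 4)^5. The eigenvalues (with algebraic multiplicities) are λ = -4 with multiplicity 5.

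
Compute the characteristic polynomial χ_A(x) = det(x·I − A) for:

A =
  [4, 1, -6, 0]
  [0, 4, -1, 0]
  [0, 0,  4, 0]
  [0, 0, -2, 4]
x^4 - 16*x^3 + 96*x^2 - 256*x + 256

Expanding det(x·I − A) (e.g. by cofactor expansion or by noting that A is similar to its Jordan form J, which has the same characteristic polynomial as A) gives
  χ_A(x) = x^4 - 16*x^3 + 96*x^2 - 256*x + 256
which factors as (x - 4)^4. The eigenvalues (with algebraic multiplicities) are λ = 4 with multiplicity 4.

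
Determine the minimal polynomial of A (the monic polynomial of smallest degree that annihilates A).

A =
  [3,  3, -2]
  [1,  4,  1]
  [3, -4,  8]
x^3 - 15*x^2 + 75*x - 125

The characteristic polynomial is χ_A(x) = (x - 5)^3, so the eigenvalues are known. The minimal polynomial is
  m_A(x) = Π_λ (x − λ)^{k_λ}
where k_λ is the size of the *largest* Jordan block for λ (equivalently, the smallest k with (A − λI)^k v = 0 for every generalised eigenvector v of λ).

  λ = 5: largest Jordan block has size 3, contributing (x − 5)^3

So m_A(x) = (x - 5)^3 = x^3 - 15*x^2 + 75*x - 125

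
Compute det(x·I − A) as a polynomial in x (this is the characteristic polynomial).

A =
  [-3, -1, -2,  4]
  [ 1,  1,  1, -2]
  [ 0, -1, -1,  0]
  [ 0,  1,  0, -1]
x^4 + 4*x^3 + 6*x^2 + 4*x + 1

Expanding det(x·I − A) (e.g. by cofactor expansion or by noting that A is similar to its Jordan form J, which has the same characteristic polynomial as A) gives
  χ_A(x) = x^4 + 4*x^3 + 6*x^2 + 4*x + 1
which factors as (x + 1)^4. The eigenvalues (with algebraic multiplicities) are λ = -1 with multiplicity 4.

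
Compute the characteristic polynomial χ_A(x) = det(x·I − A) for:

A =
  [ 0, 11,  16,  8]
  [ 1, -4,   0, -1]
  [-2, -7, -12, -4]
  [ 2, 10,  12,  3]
x^4 + 13*x^3 + 63*x^2 + 135*x + 108

Expanding det(x·I − A) (e.g. by cofactor expansion or by noting that A is similar to its Jordan form J, which has the same characteristic polynomial as A) gives
  χ_A(x) = x^4 + 13*x^3 + 63*x^2 + 135*x + 108
which factors as (x + 3)^3*(x + 4). The eigenvalues (with algebraic multiplicities) are λ = -4 with multiplicity 1, λ = -3 with multiplicity 3.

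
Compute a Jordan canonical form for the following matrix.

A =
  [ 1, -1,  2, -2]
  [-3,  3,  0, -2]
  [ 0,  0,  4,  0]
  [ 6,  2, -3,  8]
J_2(4) ⊕ J_2(4)

The characteristic polynomial is
  det(x·I − A) = x^4 - 16*x^3 + 96*x^2 - 256*x + 256 = (x - 4)^4

Eigenvalues and multiplicities (the geometric multiplicity of λ is n − rank(A − λI), which equals the number of Jordan blocks for λ):
  λ = 4: algebraic multiplicity = 4, geometric multiplicity = 2

Determining the block sizes for each eigenvalue:
  λ = 4: with am = 4 and gm = 2, the partition is not yet determined (e.g. several partitions of 4 into 2 parts exist). Let N = A − (4)·I. Computing rank(N^1) = 2, rank(N^2) = 0; the number of blocks of size ≥ j is rank(N^{j−1}) − rank(N^j), giving [2, 2]. So we have 2 block(s) of size 2 → block sizes [2, 2]

Assembling the blocks gives a Jordan form
J =
  [4, 1, 0, 0]
  [0, 4, 0, 0]
  [0, 0, 4, 1]
  [0, 0, 0, 4]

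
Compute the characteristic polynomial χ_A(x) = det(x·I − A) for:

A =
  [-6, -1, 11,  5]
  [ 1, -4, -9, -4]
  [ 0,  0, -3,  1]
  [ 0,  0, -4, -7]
x^4 + 20*x^3 + 150*x^2 + 500*x + 625

Expanding det(x·I − A) (e.g. by cofactor expansion or by noting that A is similar to its Jordan form J, which has the same characteristic polynomial as A) gives
  χ_A(x) = x^4 + 20*x^3 + 150*x^2 + 500*x + 625
which factors as (x + 5)^4. The eigenvalues (with algebraic multiplicities) are λ = -5 with multiplicity 4.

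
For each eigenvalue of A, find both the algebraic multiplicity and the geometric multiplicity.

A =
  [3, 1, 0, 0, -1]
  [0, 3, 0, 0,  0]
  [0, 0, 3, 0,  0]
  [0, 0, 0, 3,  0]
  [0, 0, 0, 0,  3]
λ = 3: alg = 5, geom = 4

Step 1 — factor the characteristic polynomial to read off the algebraic multiplicities:
  χ_A(x) = (x - 3)^5

Step 2 — compute geometric multiplicities via the rank-nullity identity g(λ) = n − rank(A − λI):
  rank(A − (3)·I) = 1, so dim ker(A − (3)·I) = n − 1 = 4

Summary:
  λ = 3: algebraic multiplicity = 5, geometric multiplicity = 4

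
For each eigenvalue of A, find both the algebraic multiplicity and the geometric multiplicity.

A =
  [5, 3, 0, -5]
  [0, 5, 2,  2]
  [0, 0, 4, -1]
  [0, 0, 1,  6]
λ = 5: alg = 4, geom = 2

Step 1 — factor the characteristic polynomial to read off the algebraic multiplicities:
  χ_A(x) = (x - 5)^4

Step 2 — compute geometric multiplicities via the rank-nullity identity g(λ) = n − rank(A − λI):
  rank(A − (5)·I) = 2, so dim ker(A − (5)·I) = n − 2 = 2

Summary:
  λ = 5: algebraic multiplicity = 4, geometric multiplicity = 2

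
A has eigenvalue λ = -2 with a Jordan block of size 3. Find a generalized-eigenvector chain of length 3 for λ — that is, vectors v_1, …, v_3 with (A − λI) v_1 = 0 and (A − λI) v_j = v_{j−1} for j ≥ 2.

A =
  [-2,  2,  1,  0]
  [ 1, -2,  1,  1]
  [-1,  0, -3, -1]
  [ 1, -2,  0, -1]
A Jordan chain for λ = -2 of length 3:
v_1 = (1, 0, 0, -1)ᵀ
v_2 = (0, 1, -1, 1)ᵀ
v_3 = (1, 0, 0, 0)ᵀ

Let N = A − (-2)·I. We want v_3 with N^3 v_3 = 0 but N^2 v_3 ≠ 0; then v_{j-1} := N · v_j for j = 3, …, 2.

Pick v_3 = (1, 0, 0, 0)ᵀ.
Then v_2 = N · v_3 = (0, 1, -1, 1)ᵀ.
Then v_1 = N · v_2 = (1, 0, 0, -1)ᵀ.

Sanity check: (A − (-2)·I) v_1 = (0, 0, 0, 0)ᵀ = 0. ✓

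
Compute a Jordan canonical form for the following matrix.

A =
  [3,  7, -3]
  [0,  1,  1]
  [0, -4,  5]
J_3(3)

The characteristic polynomial is
  det(x·I − A) = x^3 - 9*x^2 + 27*x - 27 = (x - 3)^3

Eigenvalues and multiplicities (the geometric multiplicity of λ is n − rank(A − λI), which equals the number of Jordan blocks for λ):
  λ = 3: algebraic multiplicity = 3, geometric multiplicity = 1

Determining the block sizes for each eigenvalue:
  λ = 3: one block (gm = 1), so the single block has size am = 3 → block sizes [3]

Assembling the blocks gives a Jordan form
J =
  [3, 1, 0]
  [0, 3, 1]
  [0, 0, 3]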